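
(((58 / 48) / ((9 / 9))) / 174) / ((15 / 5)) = 1 / 432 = 0.00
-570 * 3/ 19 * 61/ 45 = -122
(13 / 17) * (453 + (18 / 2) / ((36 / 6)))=11817 / 34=347.56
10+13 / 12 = 133 / 12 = 11.08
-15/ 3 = -5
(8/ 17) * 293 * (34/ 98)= 2344/ 49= 47.84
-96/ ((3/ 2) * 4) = -16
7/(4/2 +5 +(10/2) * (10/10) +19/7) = 49/103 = 0.48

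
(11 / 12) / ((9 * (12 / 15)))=55 / 432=0.13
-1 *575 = -575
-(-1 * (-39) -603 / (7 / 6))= 3345 / 7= 477.86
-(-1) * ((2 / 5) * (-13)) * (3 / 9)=-26 / 15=-1.73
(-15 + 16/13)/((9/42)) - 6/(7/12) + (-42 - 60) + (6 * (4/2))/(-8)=-97211/546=-178.04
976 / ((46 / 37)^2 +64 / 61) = 20376196 / 54173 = 376.13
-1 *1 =-1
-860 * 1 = -860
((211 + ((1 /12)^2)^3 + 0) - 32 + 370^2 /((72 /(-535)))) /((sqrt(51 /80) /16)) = -3036936996863* sqrt(255) /2379456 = -20381126.95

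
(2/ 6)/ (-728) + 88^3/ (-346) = -744167597/ 377832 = -1969.57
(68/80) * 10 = 17/2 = 8.50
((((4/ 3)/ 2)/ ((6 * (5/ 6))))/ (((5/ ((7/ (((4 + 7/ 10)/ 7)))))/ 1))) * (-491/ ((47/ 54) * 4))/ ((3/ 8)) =-1154832/ 11045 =-104.56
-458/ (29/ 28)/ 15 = -12824/ 435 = -29.48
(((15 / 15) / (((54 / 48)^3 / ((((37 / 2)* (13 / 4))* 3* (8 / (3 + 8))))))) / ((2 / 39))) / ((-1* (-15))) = 1600768 / 13365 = 119.77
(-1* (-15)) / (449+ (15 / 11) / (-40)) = 1320 / 39509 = 0.03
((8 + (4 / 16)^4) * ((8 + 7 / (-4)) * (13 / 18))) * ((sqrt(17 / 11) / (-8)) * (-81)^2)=-36835.03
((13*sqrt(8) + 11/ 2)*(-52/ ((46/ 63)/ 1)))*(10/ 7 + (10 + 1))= -529308*sqrt(2)/ 23- 111969/ 23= -37414.07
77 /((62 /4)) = 154 /31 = 4.97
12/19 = 0.63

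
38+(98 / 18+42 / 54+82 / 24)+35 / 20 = 889 / 18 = 49.39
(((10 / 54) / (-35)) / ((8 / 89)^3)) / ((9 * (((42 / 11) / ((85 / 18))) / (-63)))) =659146015 / 10450944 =63.07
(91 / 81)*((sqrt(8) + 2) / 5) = 182 / 405 + 182*sqrt(2) / 405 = 1.08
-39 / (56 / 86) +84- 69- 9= -1509 / 28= -53.89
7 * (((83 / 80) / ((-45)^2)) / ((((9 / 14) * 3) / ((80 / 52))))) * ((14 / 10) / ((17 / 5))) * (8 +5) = 28469 / 1858950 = 0.02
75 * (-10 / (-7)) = 750 / 7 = 107.14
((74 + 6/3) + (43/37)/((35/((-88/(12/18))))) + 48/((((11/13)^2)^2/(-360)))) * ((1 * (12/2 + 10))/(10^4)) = -637768768696/11850059375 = -53.82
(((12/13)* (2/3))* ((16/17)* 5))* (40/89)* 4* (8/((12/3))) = 204800/19669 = 10.41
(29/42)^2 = 841/1764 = 0.48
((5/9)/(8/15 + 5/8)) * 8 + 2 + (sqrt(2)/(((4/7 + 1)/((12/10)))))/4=21 * sqrt(2)/110 + 2434/417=6.11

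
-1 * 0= 0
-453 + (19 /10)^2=-44939 /100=-449.39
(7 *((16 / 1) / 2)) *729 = 40824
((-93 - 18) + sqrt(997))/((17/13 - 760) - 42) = 1443/10409 - 13* sqrt(997)/10409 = 0.10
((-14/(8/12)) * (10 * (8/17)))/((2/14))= -11760/17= -691.76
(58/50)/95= 29/2375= 0.01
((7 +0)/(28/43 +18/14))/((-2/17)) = -35819/1166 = -30.72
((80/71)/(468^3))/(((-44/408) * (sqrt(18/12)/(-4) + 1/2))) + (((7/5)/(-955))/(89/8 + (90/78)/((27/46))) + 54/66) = 19956913686020923/24395132081001825-34 * sqrt(6)/416953251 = 0.82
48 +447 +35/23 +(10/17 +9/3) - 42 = 179121/391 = 458.11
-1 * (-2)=2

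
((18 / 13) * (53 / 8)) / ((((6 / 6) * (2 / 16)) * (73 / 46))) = 43884 / 949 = 46.24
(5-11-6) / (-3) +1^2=5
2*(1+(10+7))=36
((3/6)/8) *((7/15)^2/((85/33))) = 539/102000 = 0.01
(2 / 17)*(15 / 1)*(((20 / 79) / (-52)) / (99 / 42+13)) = -420 / 750737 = -0.00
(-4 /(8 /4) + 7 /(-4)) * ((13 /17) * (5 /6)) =-325 /136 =-2.39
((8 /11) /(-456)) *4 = -4 /627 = -0.01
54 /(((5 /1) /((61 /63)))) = 366 /35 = 10.46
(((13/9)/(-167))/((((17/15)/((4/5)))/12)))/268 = -52/190213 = -0.00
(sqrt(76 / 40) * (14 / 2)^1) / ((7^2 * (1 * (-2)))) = -sqrt(190) / 140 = -0.10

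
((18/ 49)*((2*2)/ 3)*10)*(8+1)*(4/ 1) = 8640/ 49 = 176.33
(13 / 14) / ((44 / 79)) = 1027 / 616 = 1.67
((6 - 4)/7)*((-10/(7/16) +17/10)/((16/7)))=-1481/560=-2.64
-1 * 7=-7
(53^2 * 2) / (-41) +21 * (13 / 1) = 5575 / 41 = 135.98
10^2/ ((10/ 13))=130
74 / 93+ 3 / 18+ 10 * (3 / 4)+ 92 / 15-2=5857 / 465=12.60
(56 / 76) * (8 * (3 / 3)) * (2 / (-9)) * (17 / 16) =-238 / 171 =-1.39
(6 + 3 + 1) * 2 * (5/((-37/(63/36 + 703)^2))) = -198669025/148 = -1342358.28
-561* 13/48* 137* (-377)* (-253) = -1985397244.19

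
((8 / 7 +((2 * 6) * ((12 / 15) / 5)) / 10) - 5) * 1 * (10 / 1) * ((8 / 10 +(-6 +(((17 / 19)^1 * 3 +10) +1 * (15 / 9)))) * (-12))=66910848 / 16625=4024.71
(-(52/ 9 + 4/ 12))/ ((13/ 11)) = -605/ 117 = -5.17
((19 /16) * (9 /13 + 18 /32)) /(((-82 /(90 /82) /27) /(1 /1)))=-6025185 /11188736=-0.54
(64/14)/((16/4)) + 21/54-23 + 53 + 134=20857/126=165.53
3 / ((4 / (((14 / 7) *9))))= 27 / 2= 13.50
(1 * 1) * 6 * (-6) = -36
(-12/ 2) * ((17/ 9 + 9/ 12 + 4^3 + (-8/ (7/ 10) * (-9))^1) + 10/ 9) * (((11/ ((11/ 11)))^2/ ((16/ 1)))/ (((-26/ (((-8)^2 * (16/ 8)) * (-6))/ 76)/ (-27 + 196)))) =-20558908656/ 7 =-2936986950.86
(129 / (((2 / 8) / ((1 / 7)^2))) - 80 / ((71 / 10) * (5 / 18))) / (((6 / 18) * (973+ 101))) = -52242 / 622741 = -0.08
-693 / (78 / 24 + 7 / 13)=-182.92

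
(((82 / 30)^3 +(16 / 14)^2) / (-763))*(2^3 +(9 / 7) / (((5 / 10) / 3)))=-79048838 / 176653575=-0.45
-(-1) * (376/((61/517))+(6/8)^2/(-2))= 6219995/1952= 3186.47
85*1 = 85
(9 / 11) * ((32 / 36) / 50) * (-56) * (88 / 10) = -896 / 125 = -7.17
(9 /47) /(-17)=-9 /799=-0.01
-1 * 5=-5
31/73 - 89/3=-6404/219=-29.24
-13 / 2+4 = -5 / 2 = -2.50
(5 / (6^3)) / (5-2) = 5 / 648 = 0.01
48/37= 1.30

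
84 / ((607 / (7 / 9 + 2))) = 700 / 1821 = 0.38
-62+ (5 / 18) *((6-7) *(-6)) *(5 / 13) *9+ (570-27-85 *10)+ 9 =-4605 / 13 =-354.23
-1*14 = -14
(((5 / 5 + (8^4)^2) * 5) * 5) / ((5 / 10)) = 838860850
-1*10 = -10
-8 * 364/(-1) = 2912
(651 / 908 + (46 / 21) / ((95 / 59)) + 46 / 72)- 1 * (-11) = 18634829 / 1358595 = 13.72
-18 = -18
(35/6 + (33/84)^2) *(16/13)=14083/1911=7.37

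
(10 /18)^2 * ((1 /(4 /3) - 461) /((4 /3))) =-106.54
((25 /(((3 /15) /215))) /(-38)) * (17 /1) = -456875 /38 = -12023.03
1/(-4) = -1/4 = -0.25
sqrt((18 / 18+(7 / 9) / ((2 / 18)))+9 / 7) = sqrt(455) / 7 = 3.05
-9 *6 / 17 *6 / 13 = -324 / 221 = -1.47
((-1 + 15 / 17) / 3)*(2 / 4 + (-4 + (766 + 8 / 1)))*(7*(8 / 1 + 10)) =-64722 / 17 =-3807.18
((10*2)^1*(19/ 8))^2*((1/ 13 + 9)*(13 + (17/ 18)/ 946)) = 117879847975/ 442728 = 266257.95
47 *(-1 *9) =-423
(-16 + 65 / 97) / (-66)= 1487 / 6402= 0.23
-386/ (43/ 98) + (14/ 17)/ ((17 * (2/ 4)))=-10931088/ 12427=-879.62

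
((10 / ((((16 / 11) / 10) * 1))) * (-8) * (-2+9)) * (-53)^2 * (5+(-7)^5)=181707749300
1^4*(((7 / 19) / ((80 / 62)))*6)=651 / 380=1.71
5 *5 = 25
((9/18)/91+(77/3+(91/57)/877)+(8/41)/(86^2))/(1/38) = 5902541124631/6050088863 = 975.61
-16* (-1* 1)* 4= 64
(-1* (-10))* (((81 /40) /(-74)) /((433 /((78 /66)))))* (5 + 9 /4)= -0.01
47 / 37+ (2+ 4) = 269 / 37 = 7.27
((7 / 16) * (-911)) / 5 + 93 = 13.29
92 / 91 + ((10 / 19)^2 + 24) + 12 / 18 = 2557910 / 98553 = 25.95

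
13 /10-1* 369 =-3677 /10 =-367.70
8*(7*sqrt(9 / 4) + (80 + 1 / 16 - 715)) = -9991 / 2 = -4995.50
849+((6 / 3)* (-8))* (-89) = 2273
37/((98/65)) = 2405/98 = 24.54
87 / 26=3.35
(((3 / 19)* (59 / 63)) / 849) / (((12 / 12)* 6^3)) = 59 / 73170216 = 0.00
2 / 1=2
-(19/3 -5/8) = -137/24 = -5.71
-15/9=-5/3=-1.67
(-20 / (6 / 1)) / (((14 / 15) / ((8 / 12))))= -50 / 21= -2.38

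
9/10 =0.90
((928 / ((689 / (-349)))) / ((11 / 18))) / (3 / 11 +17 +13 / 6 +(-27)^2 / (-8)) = 139912704 / 13039325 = 10.73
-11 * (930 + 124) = -11594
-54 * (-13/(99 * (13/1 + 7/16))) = 1248/2365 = 0.53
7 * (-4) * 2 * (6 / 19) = -336 / 19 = -17.68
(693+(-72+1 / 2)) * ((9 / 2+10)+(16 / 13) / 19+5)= 12013595 / 988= 12159.51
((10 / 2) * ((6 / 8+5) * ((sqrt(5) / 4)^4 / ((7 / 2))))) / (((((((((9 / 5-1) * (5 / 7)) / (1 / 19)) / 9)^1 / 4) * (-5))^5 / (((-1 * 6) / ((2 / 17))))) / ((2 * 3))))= 498912027831 / 15847033600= 31.48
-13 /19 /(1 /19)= -13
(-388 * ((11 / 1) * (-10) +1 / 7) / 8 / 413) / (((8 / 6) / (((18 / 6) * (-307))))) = -206100459 / 23128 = -8911.30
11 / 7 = 1.57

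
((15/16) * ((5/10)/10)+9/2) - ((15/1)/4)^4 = -49461/256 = -193.21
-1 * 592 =-592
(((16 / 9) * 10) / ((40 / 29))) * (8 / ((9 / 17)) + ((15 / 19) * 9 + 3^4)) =2047400 / 1539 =1330.34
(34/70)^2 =289/1225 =0.24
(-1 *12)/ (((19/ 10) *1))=-120/ 19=-6.32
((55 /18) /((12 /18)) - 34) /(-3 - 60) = 353 /756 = 0.47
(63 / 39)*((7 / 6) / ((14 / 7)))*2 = 49 / 26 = 1.88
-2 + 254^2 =64514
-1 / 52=-0.02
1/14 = 0.07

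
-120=-120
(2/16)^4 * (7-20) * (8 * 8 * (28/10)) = -91/160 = -0.57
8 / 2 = 4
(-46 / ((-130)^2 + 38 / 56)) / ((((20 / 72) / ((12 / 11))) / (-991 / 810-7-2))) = 42663712 / 390405675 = 0.11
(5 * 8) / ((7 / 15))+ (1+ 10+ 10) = 747 / 7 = 106.71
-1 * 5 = -5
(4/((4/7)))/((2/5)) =35/2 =17.50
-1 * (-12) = 12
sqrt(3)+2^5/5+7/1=sqrt(3)+67/5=15.13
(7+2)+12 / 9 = 31 / 3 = 10.33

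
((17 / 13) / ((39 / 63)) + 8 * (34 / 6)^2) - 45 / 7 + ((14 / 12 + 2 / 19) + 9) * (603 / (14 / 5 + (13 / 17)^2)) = 61506886303 / 29534778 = 2082.52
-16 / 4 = -4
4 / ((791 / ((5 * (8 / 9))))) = 160 / 7119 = 0.02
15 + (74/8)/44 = 2677/176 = 15.21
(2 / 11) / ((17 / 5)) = 0.05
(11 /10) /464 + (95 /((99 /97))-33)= 27599809 /459360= 60.08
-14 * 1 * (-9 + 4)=70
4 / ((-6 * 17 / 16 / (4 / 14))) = -64 / 357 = -0.18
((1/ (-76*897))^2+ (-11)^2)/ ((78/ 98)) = 27554562571585/ 181249441776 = 152.03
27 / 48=9 / 16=0.56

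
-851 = -851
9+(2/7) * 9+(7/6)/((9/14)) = 2530/189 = 13.39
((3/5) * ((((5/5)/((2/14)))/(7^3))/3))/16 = 1/3920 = 0.00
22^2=484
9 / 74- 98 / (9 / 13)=-94195 / 666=-141.43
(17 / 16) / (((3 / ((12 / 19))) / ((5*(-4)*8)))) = -680 / 19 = -35.79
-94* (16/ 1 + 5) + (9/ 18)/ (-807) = -1974.00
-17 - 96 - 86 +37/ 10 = -1953/ 10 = -195.30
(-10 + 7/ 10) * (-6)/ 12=4.65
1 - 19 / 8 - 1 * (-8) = 53 / 8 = 6.62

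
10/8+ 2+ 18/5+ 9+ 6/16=649/40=16.22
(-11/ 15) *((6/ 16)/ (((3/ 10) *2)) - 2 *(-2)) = -407/ 120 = -3.39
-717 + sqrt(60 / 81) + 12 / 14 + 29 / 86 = -430915 / 602 + 2 * sqrt(15) / 9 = -714.94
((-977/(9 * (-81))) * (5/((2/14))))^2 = 2200.24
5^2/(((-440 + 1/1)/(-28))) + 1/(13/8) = 12612/5707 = 2.21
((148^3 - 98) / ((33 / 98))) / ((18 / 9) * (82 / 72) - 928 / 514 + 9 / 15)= 2449359152520 / 272833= 8977503.28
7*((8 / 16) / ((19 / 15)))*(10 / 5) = 105 / 19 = 5.53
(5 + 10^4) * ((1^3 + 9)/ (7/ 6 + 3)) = 24012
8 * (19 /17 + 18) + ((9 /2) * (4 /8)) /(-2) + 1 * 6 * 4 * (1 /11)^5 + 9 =3522349685 /21902936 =160.82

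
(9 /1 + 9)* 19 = 342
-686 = -686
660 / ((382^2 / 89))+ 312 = 11396757 / 36481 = 312.40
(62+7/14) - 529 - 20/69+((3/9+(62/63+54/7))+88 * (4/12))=-1241575/2898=-428.42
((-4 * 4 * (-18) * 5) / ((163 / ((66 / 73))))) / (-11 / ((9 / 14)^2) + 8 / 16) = -15396480 / 50344669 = -0.31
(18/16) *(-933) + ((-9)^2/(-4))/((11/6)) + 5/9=-839611/792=-1060.11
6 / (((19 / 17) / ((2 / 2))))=102 / 19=5.37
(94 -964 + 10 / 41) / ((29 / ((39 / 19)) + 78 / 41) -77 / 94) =-130729560 / 2286379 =-57.18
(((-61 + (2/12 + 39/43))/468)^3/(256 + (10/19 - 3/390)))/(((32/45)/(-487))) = 854939359204394825/152526973197118021632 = 0.01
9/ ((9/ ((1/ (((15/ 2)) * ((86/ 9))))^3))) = 27/ 9938375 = 0.00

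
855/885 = 0.97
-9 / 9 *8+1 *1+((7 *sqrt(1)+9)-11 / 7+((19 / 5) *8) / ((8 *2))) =653 / 70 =9.33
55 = 55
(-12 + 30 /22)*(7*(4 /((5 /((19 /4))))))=-15561 /55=-282.93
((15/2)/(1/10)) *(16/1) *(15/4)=4500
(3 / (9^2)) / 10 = 0.00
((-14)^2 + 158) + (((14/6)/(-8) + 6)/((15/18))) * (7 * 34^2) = 278921/5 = 55784.20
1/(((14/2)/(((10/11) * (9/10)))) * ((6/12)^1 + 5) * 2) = 9/847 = 0.01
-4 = -4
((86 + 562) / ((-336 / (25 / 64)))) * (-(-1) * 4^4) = -1350 / 7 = -192.86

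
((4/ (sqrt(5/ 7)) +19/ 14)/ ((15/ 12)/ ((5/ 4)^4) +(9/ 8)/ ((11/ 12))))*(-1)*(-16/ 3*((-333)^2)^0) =418000/ 100443 +35200*sqrt(35)/ 14349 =18.67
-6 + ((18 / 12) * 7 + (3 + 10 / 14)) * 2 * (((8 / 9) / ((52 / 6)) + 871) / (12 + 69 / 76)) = 512200774 / 267813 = 1912.53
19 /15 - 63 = -926 /15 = -61.73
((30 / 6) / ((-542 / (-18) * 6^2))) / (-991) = -5 / 1074244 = -0.00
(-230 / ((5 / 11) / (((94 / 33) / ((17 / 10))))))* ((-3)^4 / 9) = -129720 / 17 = -7630.59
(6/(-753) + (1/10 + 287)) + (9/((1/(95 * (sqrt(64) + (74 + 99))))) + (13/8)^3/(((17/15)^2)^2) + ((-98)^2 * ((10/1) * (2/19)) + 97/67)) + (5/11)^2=165155.82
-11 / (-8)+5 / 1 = 6.38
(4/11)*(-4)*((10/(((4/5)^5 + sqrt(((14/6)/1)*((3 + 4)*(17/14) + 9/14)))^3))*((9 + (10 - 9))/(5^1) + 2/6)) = 752278524169921875000/10090638082230449873987 - 33088477611541748046875*sqrt(3)/161450209315687197983792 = -0.28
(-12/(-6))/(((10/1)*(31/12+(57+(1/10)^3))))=600/178753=0.00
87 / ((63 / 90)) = 870 / 7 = 124.29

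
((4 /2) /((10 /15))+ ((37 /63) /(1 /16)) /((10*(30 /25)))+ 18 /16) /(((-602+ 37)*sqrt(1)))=-0.01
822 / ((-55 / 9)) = -134.51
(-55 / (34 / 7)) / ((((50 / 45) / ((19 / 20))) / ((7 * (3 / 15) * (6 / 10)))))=-276507 / 34000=-8.13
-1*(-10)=10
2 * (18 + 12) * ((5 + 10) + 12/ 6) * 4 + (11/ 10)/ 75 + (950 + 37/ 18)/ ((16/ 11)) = 170443903/ 36000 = 4734.55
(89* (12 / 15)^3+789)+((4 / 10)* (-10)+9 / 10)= 207867 / 250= 831.47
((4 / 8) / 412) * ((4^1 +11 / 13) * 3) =189 / 10712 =0.02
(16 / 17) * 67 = 63.06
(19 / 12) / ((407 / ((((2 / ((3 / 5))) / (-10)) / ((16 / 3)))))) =-19 / 78144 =-0.00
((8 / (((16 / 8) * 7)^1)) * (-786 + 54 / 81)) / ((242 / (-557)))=2624584 / 2541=1032.89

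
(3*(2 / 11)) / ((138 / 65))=65 / 253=0.26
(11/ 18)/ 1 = 11/ 18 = 0.61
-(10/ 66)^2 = -25/ 1089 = -0.02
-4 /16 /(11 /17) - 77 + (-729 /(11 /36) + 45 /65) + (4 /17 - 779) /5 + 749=-1869.27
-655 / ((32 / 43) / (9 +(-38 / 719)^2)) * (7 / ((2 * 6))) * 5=-4587888527075 / 198513024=-23111.27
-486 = -486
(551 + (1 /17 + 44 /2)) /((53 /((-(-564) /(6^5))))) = 228937 /291924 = 0.78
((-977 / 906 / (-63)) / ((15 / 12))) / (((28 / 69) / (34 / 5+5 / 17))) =1505557 / 6289150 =0.24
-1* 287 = -287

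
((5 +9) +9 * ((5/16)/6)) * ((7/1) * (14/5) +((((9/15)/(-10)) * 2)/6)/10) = 4536937/16000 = 283.56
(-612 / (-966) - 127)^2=413919025 / 25921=15968.48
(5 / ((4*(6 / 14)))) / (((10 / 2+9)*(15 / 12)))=1 / 6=0.17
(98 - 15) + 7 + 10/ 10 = 91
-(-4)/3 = 4/3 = 1.33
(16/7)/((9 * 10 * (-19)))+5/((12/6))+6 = 101729/11970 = 8.50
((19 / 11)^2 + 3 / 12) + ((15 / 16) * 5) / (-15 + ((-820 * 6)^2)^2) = 22230580327330395 / 6875144331263824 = 3.23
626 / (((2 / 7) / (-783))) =-1715553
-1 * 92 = -92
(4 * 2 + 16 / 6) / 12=8 / 9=0.89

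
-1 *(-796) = 796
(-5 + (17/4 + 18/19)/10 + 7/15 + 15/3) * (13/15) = 29237/34200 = 0.85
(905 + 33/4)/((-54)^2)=0.31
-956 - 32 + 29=-959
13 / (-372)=-13 / 372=-0.03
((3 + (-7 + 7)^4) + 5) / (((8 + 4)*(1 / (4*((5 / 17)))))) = 40 / 51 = 0.78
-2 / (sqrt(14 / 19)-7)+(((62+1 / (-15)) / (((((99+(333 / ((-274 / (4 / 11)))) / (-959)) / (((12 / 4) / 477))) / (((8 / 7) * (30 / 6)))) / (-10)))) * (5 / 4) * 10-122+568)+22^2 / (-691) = 2 * sqrt(266) / 917+2735420446455963820 / 6177842011715301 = 442.81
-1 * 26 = -26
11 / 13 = 0.85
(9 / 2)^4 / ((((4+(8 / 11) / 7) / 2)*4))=505197 / 10112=49.96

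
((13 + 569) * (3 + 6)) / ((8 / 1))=2619 / 4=654.75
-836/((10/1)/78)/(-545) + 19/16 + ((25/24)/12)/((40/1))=82588841/6278400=13.15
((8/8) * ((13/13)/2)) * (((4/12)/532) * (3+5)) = 1/399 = 0.00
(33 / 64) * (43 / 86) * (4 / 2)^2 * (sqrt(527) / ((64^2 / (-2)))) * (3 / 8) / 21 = -33 * sqrt(527) / 3670016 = -0.00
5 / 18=0.28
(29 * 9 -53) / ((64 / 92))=299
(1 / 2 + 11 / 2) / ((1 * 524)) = 3 / 262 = 0.01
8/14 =4/7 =0.57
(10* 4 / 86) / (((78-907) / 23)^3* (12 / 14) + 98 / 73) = -6217337 / 536490005293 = -0.00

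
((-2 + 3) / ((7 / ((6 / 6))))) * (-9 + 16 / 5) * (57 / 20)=-1653 / 700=-2.36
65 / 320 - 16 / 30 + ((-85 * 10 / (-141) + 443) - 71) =17041741 / 45120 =377.70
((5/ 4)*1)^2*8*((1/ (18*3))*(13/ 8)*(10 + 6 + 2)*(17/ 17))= 325/ 48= 6.77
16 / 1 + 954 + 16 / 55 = 53366 / 55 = 970.29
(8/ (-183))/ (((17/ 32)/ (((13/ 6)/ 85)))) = -1664/ 793305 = -0.00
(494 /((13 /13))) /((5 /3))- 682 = -1928 /5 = -385.60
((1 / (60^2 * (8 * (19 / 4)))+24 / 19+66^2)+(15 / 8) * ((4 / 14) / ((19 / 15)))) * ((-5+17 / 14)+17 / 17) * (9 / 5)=-21850.68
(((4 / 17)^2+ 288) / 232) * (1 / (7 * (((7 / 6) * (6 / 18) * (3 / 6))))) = 374616 / 410669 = 0.91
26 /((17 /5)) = 130 /17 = 7.65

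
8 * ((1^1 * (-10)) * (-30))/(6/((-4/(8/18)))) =-3600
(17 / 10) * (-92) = -782 / 5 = -156.40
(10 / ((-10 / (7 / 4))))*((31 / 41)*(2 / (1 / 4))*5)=-2170 / 41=-52.93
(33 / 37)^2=1089 / 1369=0.80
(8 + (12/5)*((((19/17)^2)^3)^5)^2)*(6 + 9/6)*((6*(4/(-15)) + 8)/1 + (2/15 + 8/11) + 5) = 2240222805812829015431702331880255042636884532205514564375186510028878230037782/12776153747424119592319877438341479131979450042672540429884726760135289495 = 175344.07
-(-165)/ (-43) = -165/ 43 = -3.84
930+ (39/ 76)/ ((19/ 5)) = 1343115/ 1444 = 930.14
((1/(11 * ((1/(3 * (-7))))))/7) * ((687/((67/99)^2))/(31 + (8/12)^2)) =-13.01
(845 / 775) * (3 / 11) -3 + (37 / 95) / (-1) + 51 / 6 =350377 / 64790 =5.41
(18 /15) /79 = 0.02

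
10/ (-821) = -10/ 821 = -0.01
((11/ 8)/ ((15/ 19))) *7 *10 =1463/ 12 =121.92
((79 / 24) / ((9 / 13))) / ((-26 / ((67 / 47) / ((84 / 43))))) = -227599 / 1705536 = -0.13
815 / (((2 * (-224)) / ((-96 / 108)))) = 815 / 504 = 1.62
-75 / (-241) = 75 / 241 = 0.31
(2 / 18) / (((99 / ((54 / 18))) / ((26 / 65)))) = 0.00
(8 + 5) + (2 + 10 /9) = 145 /9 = 16.11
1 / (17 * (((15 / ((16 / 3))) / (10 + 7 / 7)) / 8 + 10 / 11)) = 1408 / 22525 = 0.06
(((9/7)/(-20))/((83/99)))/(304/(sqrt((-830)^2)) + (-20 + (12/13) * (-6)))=3861/1267504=0.00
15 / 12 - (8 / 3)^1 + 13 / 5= 71 / 60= 1.18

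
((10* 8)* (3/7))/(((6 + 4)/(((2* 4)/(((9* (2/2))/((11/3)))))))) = 704/63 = 11.17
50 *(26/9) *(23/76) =7475/171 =43.71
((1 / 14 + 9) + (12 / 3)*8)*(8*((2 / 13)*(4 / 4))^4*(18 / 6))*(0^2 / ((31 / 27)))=0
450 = 450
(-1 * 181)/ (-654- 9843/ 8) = 1448/ 15075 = 0.10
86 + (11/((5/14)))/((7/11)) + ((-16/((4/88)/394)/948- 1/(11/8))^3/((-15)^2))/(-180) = 38188300938150368/179398218247875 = 212.87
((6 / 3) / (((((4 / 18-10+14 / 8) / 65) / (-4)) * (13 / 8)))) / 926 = 5760 / 133807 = 0.04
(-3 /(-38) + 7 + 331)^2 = 165045409 /1444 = 114297.37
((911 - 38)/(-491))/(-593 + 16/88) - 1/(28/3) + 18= 1604376195/89650708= 17.90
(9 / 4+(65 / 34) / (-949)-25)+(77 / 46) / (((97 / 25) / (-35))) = -37.85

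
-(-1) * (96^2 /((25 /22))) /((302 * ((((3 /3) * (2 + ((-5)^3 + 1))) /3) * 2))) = -76032 /230275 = -0.33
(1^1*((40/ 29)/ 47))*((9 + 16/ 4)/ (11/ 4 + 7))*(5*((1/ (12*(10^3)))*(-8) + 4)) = 47992/ 61335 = 0.78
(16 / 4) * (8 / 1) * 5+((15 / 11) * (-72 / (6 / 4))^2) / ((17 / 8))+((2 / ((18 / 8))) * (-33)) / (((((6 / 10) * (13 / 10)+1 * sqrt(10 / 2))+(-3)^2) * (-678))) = 23539099679800 / 14366185053 - 110000 * sqrt(5) / 230473557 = 1638.51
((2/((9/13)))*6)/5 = 52/15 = 3.47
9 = 9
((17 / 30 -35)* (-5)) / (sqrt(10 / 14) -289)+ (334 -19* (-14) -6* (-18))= 2481469457 / 3507852 -1033* sqrt(35) / 3507852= 707.40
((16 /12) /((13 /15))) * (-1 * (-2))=40 /13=3.08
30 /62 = 15 /31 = 0.48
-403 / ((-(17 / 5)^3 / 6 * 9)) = 100750 / 14739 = 6.84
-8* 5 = -40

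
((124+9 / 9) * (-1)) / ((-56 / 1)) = 125 / 56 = 2.23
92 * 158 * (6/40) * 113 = 246385.20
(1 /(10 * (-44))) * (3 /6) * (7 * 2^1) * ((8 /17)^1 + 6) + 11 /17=37 /68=0.54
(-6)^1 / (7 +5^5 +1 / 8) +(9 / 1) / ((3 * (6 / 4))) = 2.00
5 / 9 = 0.56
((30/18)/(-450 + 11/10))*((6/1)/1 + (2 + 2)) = -500/13467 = -0.04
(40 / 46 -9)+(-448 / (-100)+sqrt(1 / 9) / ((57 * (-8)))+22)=14433193 / 786600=18.35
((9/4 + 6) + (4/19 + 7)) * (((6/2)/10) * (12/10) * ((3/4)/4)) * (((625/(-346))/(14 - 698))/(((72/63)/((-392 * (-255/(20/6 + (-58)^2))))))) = 23123559375/323020905472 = 0.07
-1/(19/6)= -6/19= -0.32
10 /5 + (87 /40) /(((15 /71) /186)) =1916.87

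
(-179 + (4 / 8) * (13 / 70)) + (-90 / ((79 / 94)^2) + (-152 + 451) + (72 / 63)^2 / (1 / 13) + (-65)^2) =25899885071 / 6116180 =4234.65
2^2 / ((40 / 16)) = 8 / 5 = 1.60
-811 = -811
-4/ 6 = -2/ 3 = -0.67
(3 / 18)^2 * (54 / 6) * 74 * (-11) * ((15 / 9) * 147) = -49857.50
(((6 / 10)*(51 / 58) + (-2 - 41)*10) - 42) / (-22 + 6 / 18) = 410181 / 18850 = 21.76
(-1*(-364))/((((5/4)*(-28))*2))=-26/5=-5.20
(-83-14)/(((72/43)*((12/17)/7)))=-496349/864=-574.48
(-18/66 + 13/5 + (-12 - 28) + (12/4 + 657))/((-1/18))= -616104/55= -11201.89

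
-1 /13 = -0.08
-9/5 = -1.80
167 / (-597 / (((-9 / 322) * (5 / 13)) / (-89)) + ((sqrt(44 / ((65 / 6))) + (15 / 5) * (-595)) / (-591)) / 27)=-22768378666559167005 / 673855337484384517623631 + 8882730 * sqrt(4290) / 673855337484384517623631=-0.00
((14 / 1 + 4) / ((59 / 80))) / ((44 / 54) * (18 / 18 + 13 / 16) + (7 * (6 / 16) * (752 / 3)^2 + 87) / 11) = 311040 / 191208557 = 0.00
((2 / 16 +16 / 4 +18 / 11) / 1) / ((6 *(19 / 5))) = 845 / 3344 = 0.25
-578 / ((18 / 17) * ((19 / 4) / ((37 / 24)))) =-181781 / 1026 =-177.17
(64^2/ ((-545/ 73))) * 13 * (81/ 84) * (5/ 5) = -26237952/ 3815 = -6877.58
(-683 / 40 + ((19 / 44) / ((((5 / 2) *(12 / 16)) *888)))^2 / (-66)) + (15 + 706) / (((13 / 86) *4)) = 1175.35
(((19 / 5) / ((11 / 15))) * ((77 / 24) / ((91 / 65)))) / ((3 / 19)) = 1805 / 24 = 75.21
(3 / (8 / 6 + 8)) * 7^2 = 63 / 4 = 15.75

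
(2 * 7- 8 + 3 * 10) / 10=3.60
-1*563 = -563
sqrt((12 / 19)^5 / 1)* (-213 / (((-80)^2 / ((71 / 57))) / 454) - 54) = -39847563* sqrt(57) / 13032100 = -23.08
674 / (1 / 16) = 10784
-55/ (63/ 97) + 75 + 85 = 75.32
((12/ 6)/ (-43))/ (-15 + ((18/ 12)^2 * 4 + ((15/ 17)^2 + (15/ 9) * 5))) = -867/ 58007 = -0.01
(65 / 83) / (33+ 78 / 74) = 0.02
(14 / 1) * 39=546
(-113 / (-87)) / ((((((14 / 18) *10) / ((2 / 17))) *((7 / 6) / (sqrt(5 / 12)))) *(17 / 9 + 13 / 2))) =6102 *sqrt(15) / 18238535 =0.00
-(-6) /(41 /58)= 348 /41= 8.49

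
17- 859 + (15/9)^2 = -7553/9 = -839.22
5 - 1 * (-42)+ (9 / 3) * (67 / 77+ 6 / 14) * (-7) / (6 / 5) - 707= -7510 / 11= -682.73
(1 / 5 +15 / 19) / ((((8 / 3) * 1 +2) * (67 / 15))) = 423 / 8911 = 0.05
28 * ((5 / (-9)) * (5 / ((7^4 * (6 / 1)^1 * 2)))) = -0.00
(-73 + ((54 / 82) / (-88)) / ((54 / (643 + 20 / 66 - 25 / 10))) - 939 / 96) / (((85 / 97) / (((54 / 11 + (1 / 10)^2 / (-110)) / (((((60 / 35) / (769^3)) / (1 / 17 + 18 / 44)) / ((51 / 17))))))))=-2617326848880841998803 / 15140178240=-172872921797.31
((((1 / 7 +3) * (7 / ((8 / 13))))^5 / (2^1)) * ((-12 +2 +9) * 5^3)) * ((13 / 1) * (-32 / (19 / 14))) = 680192114226625 / 608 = 1118737029978.00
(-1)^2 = 1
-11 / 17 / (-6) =11 / 102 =0.11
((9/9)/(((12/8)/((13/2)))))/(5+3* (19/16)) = 208/411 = 0.51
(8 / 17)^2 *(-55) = -3520 / 289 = -12.18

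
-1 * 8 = -8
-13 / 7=-1.86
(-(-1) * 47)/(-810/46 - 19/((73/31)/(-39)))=78913/498768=0.16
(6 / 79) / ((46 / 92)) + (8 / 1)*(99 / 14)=31368 / 553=56.72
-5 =-5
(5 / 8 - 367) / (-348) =977 / 928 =1.05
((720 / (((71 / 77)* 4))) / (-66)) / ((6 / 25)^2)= -21875 / 426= -51.35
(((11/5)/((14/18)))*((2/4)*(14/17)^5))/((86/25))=9507960/61053851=0.16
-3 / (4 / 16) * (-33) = 396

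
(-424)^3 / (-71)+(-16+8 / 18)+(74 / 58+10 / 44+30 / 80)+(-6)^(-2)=1750714092377 / 1630728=1073578.24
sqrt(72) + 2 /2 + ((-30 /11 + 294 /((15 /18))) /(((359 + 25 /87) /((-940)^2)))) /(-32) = -26894.84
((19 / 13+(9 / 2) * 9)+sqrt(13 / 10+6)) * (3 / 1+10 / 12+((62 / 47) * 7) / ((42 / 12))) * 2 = 365 * sqrt(730) / 282+1991075 / 3666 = 578.09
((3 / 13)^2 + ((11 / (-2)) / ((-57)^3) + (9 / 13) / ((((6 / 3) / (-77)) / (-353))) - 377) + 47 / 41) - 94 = 11470554723239 / 1283202297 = 8939.01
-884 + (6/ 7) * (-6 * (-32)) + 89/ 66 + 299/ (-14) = -170810/ 231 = -739.44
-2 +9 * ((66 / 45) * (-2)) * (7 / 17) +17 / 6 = -5119 / 510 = -10.04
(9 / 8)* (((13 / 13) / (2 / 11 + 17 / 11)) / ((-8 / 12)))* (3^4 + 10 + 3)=-13959 / 152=-91.84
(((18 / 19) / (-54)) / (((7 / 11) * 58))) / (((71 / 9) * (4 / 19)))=-33 / 115304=-0.00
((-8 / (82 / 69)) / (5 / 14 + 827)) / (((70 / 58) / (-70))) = 74704 / 158301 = 0.47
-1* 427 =-427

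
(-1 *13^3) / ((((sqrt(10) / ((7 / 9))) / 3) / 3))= -15379 *sqrt(10) / 10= -4863.27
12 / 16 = 3 / 4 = 0.75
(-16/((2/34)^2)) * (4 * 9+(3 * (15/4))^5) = -53339281821/64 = -833426278.45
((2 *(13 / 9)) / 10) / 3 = 13 / 135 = 0.10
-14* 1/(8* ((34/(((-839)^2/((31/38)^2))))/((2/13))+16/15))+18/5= 159387749457/81332882495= 1.96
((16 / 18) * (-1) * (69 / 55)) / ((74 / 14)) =-1288 / 6105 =-0.21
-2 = -2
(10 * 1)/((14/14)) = 10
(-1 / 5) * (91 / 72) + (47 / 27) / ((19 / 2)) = -1427 / 20520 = -0.07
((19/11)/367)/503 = 0.00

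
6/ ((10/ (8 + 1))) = 27/ 5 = 5.40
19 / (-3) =-6.33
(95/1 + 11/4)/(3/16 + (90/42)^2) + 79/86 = 6886709/322242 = 21.37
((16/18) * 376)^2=111704.49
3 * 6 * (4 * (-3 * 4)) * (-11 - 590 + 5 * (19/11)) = 511802.18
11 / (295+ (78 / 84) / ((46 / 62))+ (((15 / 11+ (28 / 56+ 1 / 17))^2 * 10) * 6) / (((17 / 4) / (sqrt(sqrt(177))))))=-67630543440165545633107956189980911968720 * 177^(1 / 4) / 8580464501058221790175997229208526884475041 - 2097854674458882448222573114415257728000 * 177^(3 / 4) / 8580464501058221790175997229208526884475041+ 11911299328458914963991888857182337289600 * sqrt(177) / 8580464501058221790175997229208526884475041+ 383995925203895391493134473560328501188054 / 8580464501058221790175997229208526884475041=0.02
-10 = -10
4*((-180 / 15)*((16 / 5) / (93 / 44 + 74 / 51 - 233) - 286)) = 13728.67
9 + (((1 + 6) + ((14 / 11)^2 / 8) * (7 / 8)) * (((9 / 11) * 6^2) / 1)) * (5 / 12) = 2067489 / 21296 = 97.08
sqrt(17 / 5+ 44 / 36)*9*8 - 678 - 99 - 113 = -735.20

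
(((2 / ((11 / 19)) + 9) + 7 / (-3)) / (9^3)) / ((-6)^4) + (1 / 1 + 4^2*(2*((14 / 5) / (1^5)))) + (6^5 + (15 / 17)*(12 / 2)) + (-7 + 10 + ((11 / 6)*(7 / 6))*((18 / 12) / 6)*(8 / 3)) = 10436593185551 / 1325059560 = 7876.32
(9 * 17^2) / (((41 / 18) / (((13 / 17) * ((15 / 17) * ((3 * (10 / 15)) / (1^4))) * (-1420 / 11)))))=-89715600 / 451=-198925.94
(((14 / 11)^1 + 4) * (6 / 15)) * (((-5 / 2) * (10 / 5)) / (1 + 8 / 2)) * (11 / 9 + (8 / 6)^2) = -348 / 55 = -6.33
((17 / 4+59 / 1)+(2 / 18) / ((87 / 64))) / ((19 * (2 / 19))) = 198355 / 6264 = 31.67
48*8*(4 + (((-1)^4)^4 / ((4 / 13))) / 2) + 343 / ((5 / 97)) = 44071 / 5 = 8814.20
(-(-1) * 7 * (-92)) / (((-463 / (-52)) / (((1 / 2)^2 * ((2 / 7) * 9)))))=-21528 / 463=-46.50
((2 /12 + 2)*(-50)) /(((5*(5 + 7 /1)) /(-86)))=2795 /18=155.28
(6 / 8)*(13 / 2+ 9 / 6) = 6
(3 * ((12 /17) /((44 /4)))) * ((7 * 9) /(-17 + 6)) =-2268 /2057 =-1.10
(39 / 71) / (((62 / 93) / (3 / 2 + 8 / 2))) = 1287 / 284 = 4.53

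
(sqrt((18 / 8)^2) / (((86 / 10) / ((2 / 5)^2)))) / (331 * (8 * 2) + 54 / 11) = 99 / 12536650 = 0.00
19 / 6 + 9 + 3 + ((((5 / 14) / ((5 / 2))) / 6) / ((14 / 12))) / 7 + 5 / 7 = 32689 / 2058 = 15.88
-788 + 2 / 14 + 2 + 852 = 463 / 7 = 66.14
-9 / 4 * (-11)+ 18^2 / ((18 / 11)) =891 / 4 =222.75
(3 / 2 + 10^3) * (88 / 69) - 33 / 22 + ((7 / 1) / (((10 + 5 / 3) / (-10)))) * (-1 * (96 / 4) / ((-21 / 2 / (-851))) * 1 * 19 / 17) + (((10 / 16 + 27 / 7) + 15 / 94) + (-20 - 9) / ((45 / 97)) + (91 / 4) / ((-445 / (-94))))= 58801170974459 / 4121593560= 14266.61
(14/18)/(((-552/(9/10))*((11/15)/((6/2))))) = -21/4048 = -0.01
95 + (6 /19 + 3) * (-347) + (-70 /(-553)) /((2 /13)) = -1583189 /1501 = -1054.76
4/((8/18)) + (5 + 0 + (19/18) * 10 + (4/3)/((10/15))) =239/9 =26.56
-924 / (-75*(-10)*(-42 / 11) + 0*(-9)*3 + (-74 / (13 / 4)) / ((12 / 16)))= 99099 / 310381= 0.32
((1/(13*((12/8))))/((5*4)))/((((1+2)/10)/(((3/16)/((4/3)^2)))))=3/3328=0.00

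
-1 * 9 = -9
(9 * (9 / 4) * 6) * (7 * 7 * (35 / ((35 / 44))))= 261954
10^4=10000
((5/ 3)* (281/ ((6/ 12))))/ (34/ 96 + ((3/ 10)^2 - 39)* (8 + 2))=-2.41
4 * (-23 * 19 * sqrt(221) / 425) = -61.14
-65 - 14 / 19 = -1249 / 19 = -65.74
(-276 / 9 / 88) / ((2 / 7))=-161 / 132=-1.22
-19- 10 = -29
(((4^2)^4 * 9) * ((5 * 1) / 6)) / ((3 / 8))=1310720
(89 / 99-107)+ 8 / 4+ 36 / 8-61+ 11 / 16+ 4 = -246967 / 1584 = -155.91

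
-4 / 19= -0.21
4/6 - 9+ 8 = -1/3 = -0.33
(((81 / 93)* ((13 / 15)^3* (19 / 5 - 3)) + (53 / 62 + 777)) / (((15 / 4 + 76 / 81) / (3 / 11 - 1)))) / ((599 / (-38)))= 30312094752 / 3957518125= 7.66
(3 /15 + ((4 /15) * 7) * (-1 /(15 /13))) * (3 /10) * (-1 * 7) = 2233 /750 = 2.98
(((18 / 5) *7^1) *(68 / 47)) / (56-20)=238 / 235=1.01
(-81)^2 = 6561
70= 70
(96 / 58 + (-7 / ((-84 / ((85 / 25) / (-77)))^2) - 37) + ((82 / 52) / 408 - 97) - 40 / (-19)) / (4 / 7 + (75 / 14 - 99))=296186956995368 / 211666562432325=1.40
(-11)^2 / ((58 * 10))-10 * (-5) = 29121 / 580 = 50.21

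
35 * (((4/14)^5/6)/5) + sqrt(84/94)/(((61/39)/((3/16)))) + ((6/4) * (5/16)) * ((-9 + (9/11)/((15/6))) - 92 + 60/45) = -118058741/2535456 + 117 * sqrt(1974)/45872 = -46.45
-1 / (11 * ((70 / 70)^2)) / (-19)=1 / 209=0.00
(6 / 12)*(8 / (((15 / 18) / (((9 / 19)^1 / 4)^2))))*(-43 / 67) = -10449 / 241870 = -0.04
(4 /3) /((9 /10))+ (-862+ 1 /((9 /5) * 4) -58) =-99185 /108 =-918.38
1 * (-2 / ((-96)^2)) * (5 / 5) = -1 / 4608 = -0.00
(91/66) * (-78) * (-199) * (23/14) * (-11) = -386756.50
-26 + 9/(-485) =-12619/485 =-26.02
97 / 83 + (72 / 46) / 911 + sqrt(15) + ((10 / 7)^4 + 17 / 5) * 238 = sqrt(15) + 5373442392757 / 2982554785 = 1805.50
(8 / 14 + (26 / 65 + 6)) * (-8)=-1952 / 35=-55.77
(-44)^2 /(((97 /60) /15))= 1742400 /97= 17962.89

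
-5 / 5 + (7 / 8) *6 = 4.25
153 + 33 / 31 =4776 / 31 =154.06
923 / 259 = 3.56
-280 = -280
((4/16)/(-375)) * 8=-2/375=-0.01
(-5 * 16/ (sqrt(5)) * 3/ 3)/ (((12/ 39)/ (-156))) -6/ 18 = -1/ 3 +8112 * sqrt(5) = 18138.65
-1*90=-90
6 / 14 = 3 / 7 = 0.43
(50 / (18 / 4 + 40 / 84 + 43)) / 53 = 420 / 21359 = 0.02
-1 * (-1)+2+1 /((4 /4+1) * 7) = 43 /14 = 3.07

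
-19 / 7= -2.71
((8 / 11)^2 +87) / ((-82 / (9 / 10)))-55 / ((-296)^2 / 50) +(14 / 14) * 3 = 2181931757 / 1086657440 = 2.01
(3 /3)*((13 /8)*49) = 637 /8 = 79.62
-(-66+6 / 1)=60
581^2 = 337561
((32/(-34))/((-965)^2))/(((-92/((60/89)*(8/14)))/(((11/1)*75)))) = 31680/9073595657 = 0.00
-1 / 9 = -0.11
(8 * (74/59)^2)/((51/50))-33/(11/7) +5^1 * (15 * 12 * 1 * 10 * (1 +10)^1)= 17574031249/177531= 98991.34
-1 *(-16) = 16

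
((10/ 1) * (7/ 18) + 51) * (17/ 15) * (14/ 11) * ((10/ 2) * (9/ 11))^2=1763580/ 1331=1325.00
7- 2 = 5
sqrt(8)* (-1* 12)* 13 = -312* sqrt(2) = -441.23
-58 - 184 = -242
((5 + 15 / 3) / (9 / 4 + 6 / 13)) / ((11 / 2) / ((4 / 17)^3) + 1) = 5120 / 587547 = 0.01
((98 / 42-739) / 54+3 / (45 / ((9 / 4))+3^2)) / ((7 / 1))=-31802 / 16443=-1.93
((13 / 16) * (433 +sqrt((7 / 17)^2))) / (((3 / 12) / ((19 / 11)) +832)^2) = 0.00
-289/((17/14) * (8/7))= -833/4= -208.25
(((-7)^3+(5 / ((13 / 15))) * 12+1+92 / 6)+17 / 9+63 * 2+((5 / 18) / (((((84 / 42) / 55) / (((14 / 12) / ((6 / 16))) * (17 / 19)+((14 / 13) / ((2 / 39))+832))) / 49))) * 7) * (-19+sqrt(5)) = -179434172887 / 4212+179434172887 * sqrt(5) / 80028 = -37587122.97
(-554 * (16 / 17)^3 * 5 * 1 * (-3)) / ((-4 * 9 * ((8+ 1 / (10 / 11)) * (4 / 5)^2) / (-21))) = 44320000 / 63869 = 693.92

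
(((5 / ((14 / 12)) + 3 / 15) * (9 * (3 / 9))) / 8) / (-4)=-0.42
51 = 51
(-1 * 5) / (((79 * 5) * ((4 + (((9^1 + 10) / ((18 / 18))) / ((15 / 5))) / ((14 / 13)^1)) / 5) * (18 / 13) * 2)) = -91 / 39342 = -0.00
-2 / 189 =-0.01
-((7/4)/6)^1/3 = -7/72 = -0.10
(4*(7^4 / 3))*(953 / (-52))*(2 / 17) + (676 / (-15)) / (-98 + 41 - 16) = -556734098 / 80665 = -6901.80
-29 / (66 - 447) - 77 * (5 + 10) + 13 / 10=-4395307 / 3810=-1153.62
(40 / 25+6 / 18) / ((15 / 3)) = 29 / 75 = 0.39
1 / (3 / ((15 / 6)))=5 / 6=0.83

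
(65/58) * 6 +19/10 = 2501/290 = 8.62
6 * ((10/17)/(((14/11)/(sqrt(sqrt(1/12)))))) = 55 * sqrt(2) * 3^(3/4)/119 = 1.49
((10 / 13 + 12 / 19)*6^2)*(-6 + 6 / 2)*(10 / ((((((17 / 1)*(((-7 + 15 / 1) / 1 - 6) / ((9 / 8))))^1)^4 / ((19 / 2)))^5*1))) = -37003641454367298516815450955 / 127747211394008280133513210177349960004663221682176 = -0.00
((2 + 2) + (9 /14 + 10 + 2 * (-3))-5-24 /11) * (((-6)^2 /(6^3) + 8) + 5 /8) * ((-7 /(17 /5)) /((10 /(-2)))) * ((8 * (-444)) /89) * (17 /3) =-1171050 /979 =-1196.17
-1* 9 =-9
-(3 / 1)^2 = -9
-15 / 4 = -3.75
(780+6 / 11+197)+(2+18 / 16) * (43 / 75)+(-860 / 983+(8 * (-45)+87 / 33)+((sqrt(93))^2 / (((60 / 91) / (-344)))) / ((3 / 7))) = -146098813253 / 1297560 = -112595.03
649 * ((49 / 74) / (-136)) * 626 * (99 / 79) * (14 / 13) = -2669.55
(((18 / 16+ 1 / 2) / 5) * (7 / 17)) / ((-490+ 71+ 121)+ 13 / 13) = -0.00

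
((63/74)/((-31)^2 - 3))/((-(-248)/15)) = 945/17581216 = 0.00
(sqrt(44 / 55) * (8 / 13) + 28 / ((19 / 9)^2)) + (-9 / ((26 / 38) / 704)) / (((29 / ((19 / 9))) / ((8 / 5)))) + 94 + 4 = -663005162 / 680485 + 16 * sqrt(5) / 65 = -973.76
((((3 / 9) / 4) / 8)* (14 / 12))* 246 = 287 / 96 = 2.99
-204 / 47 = -4.34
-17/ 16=-1.06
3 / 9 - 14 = -41 / 3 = -13.67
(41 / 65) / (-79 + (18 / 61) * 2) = -2501 / 310895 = -0.01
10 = 10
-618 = -618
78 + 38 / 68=78.56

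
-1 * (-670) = 670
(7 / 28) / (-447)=-1 / 1788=-0.00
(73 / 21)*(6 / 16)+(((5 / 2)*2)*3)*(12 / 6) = 1753 / 56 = 31.30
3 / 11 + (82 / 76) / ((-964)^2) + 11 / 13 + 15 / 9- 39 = -548626603339 / 15149383392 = -36.21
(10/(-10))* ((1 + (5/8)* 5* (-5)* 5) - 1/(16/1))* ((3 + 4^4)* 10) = 1599325/8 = 199915.62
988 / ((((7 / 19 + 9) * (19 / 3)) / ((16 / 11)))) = 23712 / 979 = 24.22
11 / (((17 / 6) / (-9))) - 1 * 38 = -1240 / 17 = -72.94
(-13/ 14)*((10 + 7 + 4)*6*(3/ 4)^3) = -49.36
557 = 557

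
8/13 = 0.62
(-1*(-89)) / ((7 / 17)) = 1513 / 7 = 216.14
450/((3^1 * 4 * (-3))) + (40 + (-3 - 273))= -497/2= -248.50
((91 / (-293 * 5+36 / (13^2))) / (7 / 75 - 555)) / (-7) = -164775 / 10302494282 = -0.00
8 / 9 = 0.89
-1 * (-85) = 85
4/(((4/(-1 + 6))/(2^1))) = 10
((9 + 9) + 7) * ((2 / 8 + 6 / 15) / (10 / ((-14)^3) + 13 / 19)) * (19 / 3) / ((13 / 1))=619115 / 53223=11.63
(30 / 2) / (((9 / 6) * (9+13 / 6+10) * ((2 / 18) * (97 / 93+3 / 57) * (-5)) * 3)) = -15903 / 61468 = -0.26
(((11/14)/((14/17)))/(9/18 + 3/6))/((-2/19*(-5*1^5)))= 3553/1960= 1.81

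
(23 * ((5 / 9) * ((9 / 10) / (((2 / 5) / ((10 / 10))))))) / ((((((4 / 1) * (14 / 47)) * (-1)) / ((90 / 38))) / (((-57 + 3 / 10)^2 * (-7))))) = 3127766481 / 2432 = 1286088.19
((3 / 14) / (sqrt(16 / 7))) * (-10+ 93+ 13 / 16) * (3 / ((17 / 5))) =10.48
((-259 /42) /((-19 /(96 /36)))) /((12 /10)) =370 /513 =0.72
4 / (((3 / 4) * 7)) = 16 / 21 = 0.76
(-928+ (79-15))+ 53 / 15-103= -14452 / 15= -963.47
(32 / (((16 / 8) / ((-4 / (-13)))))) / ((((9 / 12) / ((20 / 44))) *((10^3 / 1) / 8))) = 256 / 10725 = 0.02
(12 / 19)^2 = 144 / 361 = 0.40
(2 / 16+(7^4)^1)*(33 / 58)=633897 / 464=1366.16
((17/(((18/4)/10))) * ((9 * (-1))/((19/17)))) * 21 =-121380/19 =-6388.42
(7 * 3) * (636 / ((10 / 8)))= 53424 / 5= 10684.80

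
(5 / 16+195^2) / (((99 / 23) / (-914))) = -6394944955 / 792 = -8074425.45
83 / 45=1.84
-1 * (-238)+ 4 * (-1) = 234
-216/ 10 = -108/ 5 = -21.60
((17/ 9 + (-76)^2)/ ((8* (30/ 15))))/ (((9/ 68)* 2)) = 884017/ 648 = 1364.22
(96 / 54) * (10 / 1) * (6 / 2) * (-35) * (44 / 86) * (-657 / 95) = 5396160 / 817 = 6604.85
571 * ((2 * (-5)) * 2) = -11420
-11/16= -0.69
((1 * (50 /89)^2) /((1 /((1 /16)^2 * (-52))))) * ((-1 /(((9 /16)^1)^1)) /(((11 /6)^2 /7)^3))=14447160000 /14032534681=1.03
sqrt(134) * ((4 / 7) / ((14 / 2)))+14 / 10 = 4 * sqrt(134) / 49+7 / 5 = 2.34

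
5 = 5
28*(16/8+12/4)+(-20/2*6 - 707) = -627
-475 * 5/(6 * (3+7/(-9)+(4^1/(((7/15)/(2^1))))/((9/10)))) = -9975/536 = -18.61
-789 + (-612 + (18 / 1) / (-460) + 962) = -100979 / 230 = -439.04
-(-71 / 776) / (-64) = -71 / 49664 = -0.00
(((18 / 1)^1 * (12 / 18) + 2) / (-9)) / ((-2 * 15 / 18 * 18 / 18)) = 14 / 15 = 0.93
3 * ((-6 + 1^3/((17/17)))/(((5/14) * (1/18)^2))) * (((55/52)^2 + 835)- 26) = -3726144261/338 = -11024095.45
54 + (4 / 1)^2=70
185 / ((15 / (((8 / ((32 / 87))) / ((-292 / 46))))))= -42.26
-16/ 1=-16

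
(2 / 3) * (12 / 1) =8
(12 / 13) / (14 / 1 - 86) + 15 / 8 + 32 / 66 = 2685 / 1144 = 2.35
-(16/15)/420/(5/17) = -68/7875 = -0.01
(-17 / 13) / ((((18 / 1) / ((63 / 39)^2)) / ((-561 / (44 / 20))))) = 212415 / 4394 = 48.34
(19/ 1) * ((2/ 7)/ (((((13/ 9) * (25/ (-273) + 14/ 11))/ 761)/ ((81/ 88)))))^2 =52628438014731/ 201299344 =261443.66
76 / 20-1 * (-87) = 454 / 5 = 90.80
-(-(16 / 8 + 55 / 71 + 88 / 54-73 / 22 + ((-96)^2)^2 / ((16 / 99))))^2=-491235650518525902819848041 / 1778646276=-276185128626736518.59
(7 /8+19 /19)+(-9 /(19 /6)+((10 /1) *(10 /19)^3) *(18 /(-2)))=-773067 /54872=-14.09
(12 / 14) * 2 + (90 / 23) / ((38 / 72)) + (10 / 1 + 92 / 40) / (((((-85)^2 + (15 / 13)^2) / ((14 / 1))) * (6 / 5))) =68352740677 / 7471607500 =9.15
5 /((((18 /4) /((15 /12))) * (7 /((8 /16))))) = 25 /252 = 0.10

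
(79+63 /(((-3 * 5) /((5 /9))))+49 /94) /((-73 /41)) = -892447 /20586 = -43.35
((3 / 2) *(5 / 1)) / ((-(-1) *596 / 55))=825 / 1192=0.69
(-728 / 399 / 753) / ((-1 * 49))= 104 / 2103129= 0.00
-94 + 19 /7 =-639 /7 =-91.29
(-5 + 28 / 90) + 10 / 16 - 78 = -29543 / 360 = -82.06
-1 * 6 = -6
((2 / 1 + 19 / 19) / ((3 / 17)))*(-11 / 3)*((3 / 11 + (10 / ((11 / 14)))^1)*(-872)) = 2119832 / 3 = 706610.67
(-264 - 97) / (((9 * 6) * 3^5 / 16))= -2888 / 6561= -0.44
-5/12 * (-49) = 245/12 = 20.42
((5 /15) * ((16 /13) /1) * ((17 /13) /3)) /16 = 0.01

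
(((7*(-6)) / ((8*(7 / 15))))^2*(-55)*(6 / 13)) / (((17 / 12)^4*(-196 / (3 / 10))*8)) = 16238475 / 106405754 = 0.15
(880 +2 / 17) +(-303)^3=-472893197 / 17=-27817246.88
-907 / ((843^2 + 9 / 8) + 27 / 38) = -137864 / 108018927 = -0.00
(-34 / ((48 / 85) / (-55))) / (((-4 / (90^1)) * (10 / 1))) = -238425 / 32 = -7450.78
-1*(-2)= 2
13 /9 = 1.44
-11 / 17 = -0.65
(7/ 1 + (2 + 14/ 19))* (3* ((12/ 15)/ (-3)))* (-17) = 2516/ 19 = 132.42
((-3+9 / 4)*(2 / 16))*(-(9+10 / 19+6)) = 885 / 608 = 1.46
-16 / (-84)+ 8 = 172 / 21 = 8.19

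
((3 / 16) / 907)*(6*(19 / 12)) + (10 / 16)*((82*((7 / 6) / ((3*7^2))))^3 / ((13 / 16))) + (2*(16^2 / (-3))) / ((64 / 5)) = -1237754199653 / 94345733664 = -13.12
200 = 200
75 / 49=1.53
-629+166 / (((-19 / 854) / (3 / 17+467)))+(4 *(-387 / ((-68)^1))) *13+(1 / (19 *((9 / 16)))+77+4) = -10133739655 / 2907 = -3485978.55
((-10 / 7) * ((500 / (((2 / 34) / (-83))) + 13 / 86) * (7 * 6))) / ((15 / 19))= 2305573506 / 43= 53617988.51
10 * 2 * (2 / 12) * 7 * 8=560 / 3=186.67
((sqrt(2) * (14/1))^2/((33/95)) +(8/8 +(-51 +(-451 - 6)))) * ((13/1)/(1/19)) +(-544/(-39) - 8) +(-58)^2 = 22433369/143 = 156876.71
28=28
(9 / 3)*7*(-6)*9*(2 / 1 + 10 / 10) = -3402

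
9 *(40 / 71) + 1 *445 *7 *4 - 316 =862584 / 71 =12149.07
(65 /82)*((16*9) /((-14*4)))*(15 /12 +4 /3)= -6045 /1148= -5.27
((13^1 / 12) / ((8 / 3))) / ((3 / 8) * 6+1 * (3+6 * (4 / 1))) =1 / 72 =0.01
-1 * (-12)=12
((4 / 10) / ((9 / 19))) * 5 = 38 / 9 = 4.22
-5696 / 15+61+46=-4091 / 15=-272.73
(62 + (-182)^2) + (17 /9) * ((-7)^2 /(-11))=3284581 /99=33177.59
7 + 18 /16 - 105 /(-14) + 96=893 /8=111.62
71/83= 0.86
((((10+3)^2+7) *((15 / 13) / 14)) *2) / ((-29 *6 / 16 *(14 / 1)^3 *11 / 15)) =-1200 / 905177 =-0.00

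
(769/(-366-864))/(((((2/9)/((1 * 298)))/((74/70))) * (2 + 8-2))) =-110.79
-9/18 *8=-4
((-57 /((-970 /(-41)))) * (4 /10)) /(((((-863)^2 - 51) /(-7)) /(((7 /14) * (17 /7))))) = 39729 /3611882300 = 0.00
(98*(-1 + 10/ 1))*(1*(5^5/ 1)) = 2756250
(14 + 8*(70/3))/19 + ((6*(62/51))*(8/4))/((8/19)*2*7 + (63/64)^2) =6566744206/517603947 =12.69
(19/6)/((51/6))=19/51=0.37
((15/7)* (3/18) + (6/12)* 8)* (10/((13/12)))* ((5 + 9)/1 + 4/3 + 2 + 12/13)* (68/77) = 59067520/91091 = 648.45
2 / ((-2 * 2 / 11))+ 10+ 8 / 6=35 / 6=5.83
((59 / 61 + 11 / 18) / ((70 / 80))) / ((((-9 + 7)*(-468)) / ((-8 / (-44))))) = 1733 / 4945941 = 0.00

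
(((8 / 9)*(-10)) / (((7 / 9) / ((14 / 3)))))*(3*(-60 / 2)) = 4800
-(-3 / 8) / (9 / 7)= 7 / 24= 0.29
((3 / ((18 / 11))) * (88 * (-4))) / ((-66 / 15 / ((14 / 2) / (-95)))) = -616 / 57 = -10.81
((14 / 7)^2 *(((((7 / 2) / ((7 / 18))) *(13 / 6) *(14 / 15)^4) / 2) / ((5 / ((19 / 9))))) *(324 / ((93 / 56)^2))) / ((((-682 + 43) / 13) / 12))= -6189399064576 / 17270971875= -358.37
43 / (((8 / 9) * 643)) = 0.08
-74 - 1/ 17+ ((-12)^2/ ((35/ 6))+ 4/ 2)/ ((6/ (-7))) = -105.19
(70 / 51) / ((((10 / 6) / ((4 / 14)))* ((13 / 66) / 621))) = 163944 / 221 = 741.83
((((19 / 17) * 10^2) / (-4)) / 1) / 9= -475 / 153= -3.10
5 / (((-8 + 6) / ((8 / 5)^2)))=-32 / 5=-6.40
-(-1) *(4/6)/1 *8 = 16/3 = 5.33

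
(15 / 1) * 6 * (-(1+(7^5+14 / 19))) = -28742940 / 19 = -1512786.32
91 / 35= 13 / 5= 2.60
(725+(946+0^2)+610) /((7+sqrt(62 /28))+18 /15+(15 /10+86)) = 152804190 /6409393 - 114050*sqrt(434) /6409393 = 23.47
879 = 879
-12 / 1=-12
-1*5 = -5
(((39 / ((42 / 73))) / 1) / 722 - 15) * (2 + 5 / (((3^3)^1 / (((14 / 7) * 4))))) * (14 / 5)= -7081537 / 48735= -145.31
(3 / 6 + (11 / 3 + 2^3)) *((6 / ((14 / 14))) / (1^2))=73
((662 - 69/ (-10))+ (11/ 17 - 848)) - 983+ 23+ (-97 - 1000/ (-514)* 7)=-53381939/ 43690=-1221.83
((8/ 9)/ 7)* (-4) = -32/ 63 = -0.51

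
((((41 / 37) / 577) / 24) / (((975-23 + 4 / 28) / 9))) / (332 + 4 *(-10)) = 861 / 332391974560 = 0.00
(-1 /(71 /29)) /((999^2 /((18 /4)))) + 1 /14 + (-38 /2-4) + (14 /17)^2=-354388798321 /15927319737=-22.25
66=66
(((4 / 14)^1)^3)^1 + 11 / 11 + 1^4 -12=-3422 / 343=-9.98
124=124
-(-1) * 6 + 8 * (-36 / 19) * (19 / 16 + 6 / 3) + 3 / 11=-8787 / 209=-42.04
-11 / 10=-1.10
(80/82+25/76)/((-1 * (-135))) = 271/28044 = 0.01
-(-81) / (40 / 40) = 81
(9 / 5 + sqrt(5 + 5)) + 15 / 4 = sqrt(10) + 111 / 20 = 8.71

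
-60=-60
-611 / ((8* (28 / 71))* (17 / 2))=-43381 / 1904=-22.78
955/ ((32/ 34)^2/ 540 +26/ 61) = 2272818825/ 1018294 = 2231.99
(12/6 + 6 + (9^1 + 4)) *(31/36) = 217/12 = 18.08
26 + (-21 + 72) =77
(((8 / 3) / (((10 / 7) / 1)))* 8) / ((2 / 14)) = 1568 / 15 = 104.53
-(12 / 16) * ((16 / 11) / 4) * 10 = -30 / 11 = -2.73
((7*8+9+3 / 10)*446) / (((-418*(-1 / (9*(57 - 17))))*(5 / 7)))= 36695988 / 1045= 35115.78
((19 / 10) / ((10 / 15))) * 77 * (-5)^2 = 21945 / 4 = 5486.25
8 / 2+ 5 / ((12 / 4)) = 5.67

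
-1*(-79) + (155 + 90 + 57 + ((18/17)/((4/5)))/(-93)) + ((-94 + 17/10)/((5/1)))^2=950915333/1317500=721.76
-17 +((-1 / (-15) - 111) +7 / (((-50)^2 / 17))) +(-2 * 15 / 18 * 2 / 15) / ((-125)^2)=-71935733 / 562500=-127.89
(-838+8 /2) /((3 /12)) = -3336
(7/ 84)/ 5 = 1/ 60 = 0.02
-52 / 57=-0.91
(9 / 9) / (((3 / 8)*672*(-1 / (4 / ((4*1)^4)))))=-1 / 16128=-0.00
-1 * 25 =-25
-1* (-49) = 49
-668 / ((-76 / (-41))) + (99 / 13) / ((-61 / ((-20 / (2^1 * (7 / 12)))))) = -37781977 / 105469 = -358.23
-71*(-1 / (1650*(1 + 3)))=0.01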